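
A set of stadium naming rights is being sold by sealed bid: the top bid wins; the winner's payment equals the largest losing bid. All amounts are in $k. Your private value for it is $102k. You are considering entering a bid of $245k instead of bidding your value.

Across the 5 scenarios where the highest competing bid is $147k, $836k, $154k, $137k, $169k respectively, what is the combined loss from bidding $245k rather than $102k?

The deviation costs you only when the competing bid falls strictly between $102k and $245k; elsewhere both bids give the same outcome.
$147k: truthful payoff $0k, deviation payoff −$45k → loss $45k.
$836k: outcomes coincide → loss $0k.
$154k: truthful payoff $0k, deviation payoff −$52k → loss $52k.
$137k: truthful payoff $0k, deviation payoff −$35k → loss $35k.
$169k: truthful payoff $0k, deviation payoff −$67k → loss $67k.
Total loss = $45k + $52k + $35k + $67k = $199k.

$199k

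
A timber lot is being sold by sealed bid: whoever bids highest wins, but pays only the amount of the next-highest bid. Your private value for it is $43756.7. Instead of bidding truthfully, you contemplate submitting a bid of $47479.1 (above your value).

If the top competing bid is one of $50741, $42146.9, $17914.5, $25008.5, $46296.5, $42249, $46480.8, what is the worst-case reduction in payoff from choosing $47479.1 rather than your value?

$50741: same outcome either way → loss $0.
$42146.9: same outcome either way → loss $0.
$17914.5: same outcome either way → loss $0.
$25008.5: same outcome either way → loss $0.
$46296.5: truthful gives $0, deviation gives −$2539.8 → loss $2539.8.
$42249: same outcome either way → loss $0.
$46480.8: truthful gives $0, deviation gives −$2724.1 → loss $2724.1.
Maximum loss: $2724.1.

$2724.1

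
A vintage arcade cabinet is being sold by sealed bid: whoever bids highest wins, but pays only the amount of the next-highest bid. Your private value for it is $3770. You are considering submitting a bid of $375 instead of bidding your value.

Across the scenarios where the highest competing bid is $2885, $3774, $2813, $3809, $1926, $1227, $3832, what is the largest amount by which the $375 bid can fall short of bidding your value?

$2885: truthful gives $885, deviation gives $0 → loss $885.
$3774: same outcome either way → loss $0.
$2813: truthful gives $957, deviation gives $0 → loss $957.
$3809: same outcome either way → loss $0.
$1926: truthful gives $1844, deviation gives $0 → loss $1844.
$1227: truthful gives $2543, deviation gives $0 → loss $2543.
$3832: same outcome either way → loss $0.
Maximum loss: $2543.

$2543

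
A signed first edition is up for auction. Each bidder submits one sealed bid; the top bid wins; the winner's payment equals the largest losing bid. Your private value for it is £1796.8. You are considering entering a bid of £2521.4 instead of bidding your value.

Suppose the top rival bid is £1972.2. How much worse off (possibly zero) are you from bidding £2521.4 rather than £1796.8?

£175.4

Bidding your value £1796.8: you lose (since £1796.8 < £1972.2). Payoff £0.
Bidding £2521.4: you win and pay £1972.2. Payoff £1796.8 − £1972.2 = −£175.4.
The competing bid £1972.2 lies between your value and your inflated bid, so overbidding wins an item priced above your value.
Loss from deviating = £0 − (−£175.4) = £175.4.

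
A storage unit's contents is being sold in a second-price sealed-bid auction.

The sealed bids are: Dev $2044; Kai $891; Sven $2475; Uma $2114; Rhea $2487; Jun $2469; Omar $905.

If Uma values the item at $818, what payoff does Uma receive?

$0

Highest bid: Rhea at $2487, so Rhea wins.
Second-highest bid: Sven at $2475 — that is the price the winner pays.
Uma did not win, so Uma pays nothing and receives nothing: payoff $0.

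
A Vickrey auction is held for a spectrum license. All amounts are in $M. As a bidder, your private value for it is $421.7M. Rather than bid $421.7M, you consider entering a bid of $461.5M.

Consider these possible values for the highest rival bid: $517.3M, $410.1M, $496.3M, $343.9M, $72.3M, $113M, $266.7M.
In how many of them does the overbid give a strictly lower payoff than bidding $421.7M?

0

The deviation hurts exactly when the highest competing bid lies strictly between $421.7M and $461.5M — overbidding then wins at a price above your value.
$517.3M: above both → same outcome either way.
$410.1M: below both → same outcome either way.
$496.3M: above both → same outcome either way.
$343.9M: below both → same outcome either way.
$72.3M: below both → same outcome either way.
$113M: below both → same outcome either way.
$266.7M: below both → same outcome either way.
Count: 0.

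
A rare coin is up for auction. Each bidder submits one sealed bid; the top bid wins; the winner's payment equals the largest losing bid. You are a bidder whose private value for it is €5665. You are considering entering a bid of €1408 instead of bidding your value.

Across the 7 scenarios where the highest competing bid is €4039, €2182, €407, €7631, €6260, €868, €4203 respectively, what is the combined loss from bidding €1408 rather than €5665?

€6571

The deviation costs you only when the competing bid falls strictly between €1408 and €5665; elsewhere both bids give the same outcome.
€4039: truthful payoff €1626, deviation payoff €0 → loss €1626.
€2182: truthful payoff €3483, deviation payoff €0 → loss €3483.
€407: outcomes coincide → loss €0.
€7631: outcomes coincide → loss €0.
€6260: outcomes coincide → loss €0.
€868: outcomes coincide → loss €0.
€4203: truthful payoff €1462, deviation payoff €0 → loss €1462.
Total loss = €1626 + €3483 + €1462 = €6571.
In a second-price auction your bid sets only whether you win, not what you pay, so bidding your true value is weakly dominant.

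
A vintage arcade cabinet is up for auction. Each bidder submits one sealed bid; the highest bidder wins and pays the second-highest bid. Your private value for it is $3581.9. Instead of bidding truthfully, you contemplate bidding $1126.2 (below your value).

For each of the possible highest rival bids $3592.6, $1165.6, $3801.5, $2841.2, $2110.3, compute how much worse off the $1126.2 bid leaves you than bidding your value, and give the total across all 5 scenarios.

$4628.6

The deviation costs you only when the competing bid falls strictly between $1126.2 and $3581.9; elsewhere both bids give the same outcome.
$3592.6: outcomes coincide → loss $0.
$1165.6: truthful payoff $2416.3, deviation payoff $0 → loss $2416.3.
$3801.5: outcomes coincide → loss $0.
$2841.2: truthful payoff $740.7, deviation payoff $0 → loss $740.7.
$2110.3: truthful payoff $1471.6, deviation payoff $0 → loss $1471.6.
Total loss = $2416.3 + $740.7 + $1471.6 = $4628.6.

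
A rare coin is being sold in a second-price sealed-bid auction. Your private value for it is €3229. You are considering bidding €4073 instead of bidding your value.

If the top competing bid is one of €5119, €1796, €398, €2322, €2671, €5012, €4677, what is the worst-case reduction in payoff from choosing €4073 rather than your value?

€0

€5119: same outcome either way → loss €0.
€1796: same outcome either way → loss €0.
€398: same outcome either way → loss €0.
€2322: same outcome either way → loss €0.
€2671: same outcome either way → loss €0.
€5012: same outcome either way → loss €0.
€4677: same outcome either way → loss €0.
Maximum loss: €0.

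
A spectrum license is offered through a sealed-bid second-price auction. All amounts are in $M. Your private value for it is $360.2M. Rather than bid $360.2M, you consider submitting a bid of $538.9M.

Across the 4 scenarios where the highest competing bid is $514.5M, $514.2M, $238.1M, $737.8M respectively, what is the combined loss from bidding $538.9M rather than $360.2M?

The deviation costs you only when the competing bid falls strictly between $360.2M and $538.9M; elsewhere both bids give the same outcome.
$514.5M: truthful payoff $0M, deviation payoff −$154.3M → loss $154.3M.
$514.2M: truthful payoff $0M, deviation payoff −$154M → loss $154M.
$238.1M: outcomes coincide → loss $0M.
$737.8M: outcomes coincide → loss $0M.
Total loss = $154.3M + $154M = $308.3M.

$308.3M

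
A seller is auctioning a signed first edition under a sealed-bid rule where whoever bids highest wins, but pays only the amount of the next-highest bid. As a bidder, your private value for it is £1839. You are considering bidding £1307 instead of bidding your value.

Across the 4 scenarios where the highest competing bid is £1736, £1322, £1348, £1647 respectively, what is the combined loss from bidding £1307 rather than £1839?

The deviation costs you only when the competing bid falls strictly between £1307 and £1839; elsewhere both bids give the same outcome.
£1736: truthful payoff £103, deviation payoff £0 → loss £103.
£1322: truthful payoff £517, deviation payoff £0 → loss £517.
£1348: truthful payoff £491, deviation payoff £0 → loss £491.
£1647: truthful payoff £192, deviation payoff £0 → loss £192.
Total loss = £103 + £517 + £491 + £192 = £1303.

£1303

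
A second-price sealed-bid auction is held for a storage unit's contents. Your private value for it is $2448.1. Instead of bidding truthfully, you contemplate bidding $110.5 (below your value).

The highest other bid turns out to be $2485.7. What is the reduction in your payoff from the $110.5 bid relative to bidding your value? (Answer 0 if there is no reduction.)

Bidding your value $2448.1: you lose (since $2448.1 < $2485.7). Payoff $0.
Bidding $110.5: you lose. Payoff $0.
Difference = $0 − $0 = $0; both bids lead to the same outcome because the competing bid is above both your value and your alternative bid.

$0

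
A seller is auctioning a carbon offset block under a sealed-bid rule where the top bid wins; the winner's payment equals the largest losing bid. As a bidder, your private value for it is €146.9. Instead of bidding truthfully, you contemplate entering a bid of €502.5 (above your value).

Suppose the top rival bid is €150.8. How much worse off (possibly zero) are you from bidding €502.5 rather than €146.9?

Bidding your value €146.9: you lose (since €146.9 < €150.8). Payoff €0.
Bidding €502.5: you win and pay €150.8. Payoff €146.9 − €150.8 = −€3.9.
The competing bid €150.8 lies between your value and your inflated bid, so overbidding wins an item priced above your value.
Loss from deviating = €0 − (−€3.9) = €3.9.

€3.9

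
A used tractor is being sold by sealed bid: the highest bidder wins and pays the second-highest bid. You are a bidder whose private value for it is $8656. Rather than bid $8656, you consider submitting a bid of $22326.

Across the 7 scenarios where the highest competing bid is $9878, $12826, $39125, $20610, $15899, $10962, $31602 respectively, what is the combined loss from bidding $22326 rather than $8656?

$26895

The deviation costs you only when the competing bid falls strictly between $8656 and $22326; elsewhere both bids give the same outcome.
$9878: truthful payoff $0, deviation payoff −$1222 → loss $1222.
$12826: truthful payoff $0, deviation payoff −$4170 → loss $4170.
$39125: outcomes coincide → loss $0.
$20610: truthful payoff $0, deviation payoff −$11954 → loss $11954.
$15899: truthful payoff $0, deviation payoff −$7243 → loss $7243.
$10962: truthful payoff $0, deviation payoff −$2306 → loss $2306.
$31602: outcomes coincide → loss $0.
Total loss = $1222 + $4170 + $11954 + $7243 + $2306 = $26895.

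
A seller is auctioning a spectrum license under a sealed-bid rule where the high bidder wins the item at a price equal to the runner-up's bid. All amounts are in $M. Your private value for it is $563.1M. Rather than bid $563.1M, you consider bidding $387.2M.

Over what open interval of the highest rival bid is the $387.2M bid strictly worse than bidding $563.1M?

($387.2M, $563.1M)

If the competing bid is below $387.2M, both bids win at the same price — no difference.
If it is above $563.1M, both bids lose — no difference.
If it lies strictly between $387.2M and $563.1M, bidding your value wins at a price below your value (positive payoff) while bidding $387.2M loses (payoff 0).
So the deviation strictly hurts on the open interval ($387.2M, $563.1M).
In a second-price auction your bid sets only whether you win, not what you pay, so bidding your true value is weakly dominant.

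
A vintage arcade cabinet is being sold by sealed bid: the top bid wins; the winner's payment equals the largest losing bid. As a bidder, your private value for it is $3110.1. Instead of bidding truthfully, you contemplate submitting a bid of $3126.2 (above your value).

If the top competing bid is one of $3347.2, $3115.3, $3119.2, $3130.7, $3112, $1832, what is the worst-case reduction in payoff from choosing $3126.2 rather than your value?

$3347.2: same outcome either way → loss $0.
$3115.3: truthful gives $0, deviation gives −$5.2 → loss $5.2.
$3119.2: truthful gives $0, deviation gives −$9.1 → loss $9.1.
$3130.7: same outcome either way → loss $0.
$3112: truthful gives $0, deviation gives −$1.9 → loss $1.9.
$1832: same outcome either way → loss $0.
Maximum loss: $9.1.

$9.1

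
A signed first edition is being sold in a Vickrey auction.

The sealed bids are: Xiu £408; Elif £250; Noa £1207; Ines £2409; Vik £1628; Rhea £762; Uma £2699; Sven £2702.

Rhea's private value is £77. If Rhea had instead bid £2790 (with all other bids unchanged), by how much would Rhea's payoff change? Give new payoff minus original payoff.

The highest bid among the other bidders is £2702; Rhea's bid doesn't change that.
Original bid £762: Rhea is not highest (top rival bid is £2702); payoff £0.
Alternative bid £2790: Rhea is highest, pays the top rival bid £2702; payoff £77 − £2702 = −£2625.
Change in payoff = −£2625 − (£0) = −£2625.

−£2625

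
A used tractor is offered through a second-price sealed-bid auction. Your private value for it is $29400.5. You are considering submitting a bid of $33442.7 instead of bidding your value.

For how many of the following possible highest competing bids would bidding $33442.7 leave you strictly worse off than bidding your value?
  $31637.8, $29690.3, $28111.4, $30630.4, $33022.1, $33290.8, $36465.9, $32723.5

6

The deviation hurts exactly when the highest competing bid lies strictly between $29400.5 and $33442.7 — overbidding then wins at a price above your value.
$31637.8: inside the interval → strictly worse (loss $2237.3).
$29690.3: inside the interval → strictly worse (loss $289.8).
$28111.4: below both → same outcome either way.
$30630.4: inside the interval → strictly worse (loss $1229.9).
$33022.1: inside the interval → strictly worse (loss $3621.6).
$33290.8: inside the interval → strictly worse (loss $3890.3).
$36465.9: above both → same outcome either way.
$32723.5: inside the interval → strictly worse (loss $3323).
Count: 6.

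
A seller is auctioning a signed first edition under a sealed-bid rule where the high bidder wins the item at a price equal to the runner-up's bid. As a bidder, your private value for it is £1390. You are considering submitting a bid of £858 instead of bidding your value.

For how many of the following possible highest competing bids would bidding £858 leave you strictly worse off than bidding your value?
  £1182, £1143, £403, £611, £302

2

The deviation hurts exactly when the highest competing bid lies strictly between £858 and £1390 — underbidding then forfeits a profitable win.
£1182: inside the interval → strictly worse (loss £208).
£1143: inside the interval → strictly worse (loss £247).
£403: below both → same outcome either way.
£611: below both → same outcome either way.
£302: below both → same outcome either way.
Count: 2.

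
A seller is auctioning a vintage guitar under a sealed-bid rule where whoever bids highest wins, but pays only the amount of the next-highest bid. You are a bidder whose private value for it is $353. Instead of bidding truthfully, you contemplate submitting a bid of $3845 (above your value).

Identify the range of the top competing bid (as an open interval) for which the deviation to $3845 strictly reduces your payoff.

($353, $3845)

If the competing bid is below $353, both bids win at the same price — no difference.
If it is above $3845, both bids lose — no difference.
If it lies strictly between $353 and $3845, bidding your value loses (payoff 0) while bidding $3845 wins at a price above your value (payoff negative).
So the deviation strictly hurts on the open interval ($353, $3845).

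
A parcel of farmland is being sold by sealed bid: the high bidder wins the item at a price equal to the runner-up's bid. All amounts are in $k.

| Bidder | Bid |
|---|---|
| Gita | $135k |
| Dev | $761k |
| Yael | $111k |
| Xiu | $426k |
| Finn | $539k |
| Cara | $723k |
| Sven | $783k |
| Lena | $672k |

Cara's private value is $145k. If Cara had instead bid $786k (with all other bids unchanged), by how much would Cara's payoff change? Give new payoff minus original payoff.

−$638k

The highest bid among the other bidders is $783k; Cara's bid doesn't change that.
Original bid $723k: Cara is not highest (top rival bid is $783k); payoff $0k.
Alternative bid $786k: Cara is highest, pays the top rival bid $783k; payoff $145k − $783k = −$638k.
Change in payoff = −$638k − ($0k) = −$638k.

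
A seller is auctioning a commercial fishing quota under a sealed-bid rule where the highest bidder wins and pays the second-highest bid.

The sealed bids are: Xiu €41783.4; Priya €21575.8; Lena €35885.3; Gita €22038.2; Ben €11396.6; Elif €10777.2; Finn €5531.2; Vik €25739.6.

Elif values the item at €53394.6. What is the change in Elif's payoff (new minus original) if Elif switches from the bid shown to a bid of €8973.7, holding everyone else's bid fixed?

€0

The highest bid among the other bidders is €41783.4; Elif's bid doesn't change that.
Original bid €10777.2: Elif is not highest (top rival bid is €41783.4); payoff €0.
Alternative bid €8973.7: Elif is not highest (top rival bid is €41783.4); payoff €0.
Change in payoff = €0 − (€0) = €0.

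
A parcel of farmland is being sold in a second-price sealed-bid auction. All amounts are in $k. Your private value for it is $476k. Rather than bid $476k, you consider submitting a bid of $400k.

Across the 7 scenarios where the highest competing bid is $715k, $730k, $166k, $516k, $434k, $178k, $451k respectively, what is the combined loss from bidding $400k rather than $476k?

$67k

The deviation costs you only when the competing bid falls strictly between $400k and $476k; elsewhere both bids give the same outcome.
$715k: outcomes coincide → loss $0k.
$730k: outcomes coincide → loss $0k.
$166k: outcomes coincide → loss $0k.
$516k: outcomes coincide → loss $0k.
$434k: truthful payoff $42k, deviation payoff $0k → loss $42k.
$178k: outcomes coincide → loss $0k.
$451k: truthful payoff $25k, deviation payoff $0k → loss $25k.
Total loss = $42k + $25k = $67k.
Because the price is fixed by the runner-up's bid, deviating from your value can only change a good outcome into a bad one — never the reverse.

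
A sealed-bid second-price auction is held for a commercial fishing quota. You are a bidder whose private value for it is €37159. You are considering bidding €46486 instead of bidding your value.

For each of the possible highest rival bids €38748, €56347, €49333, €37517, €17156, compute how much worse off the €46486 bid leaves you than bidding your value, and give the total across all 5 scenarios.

€1947

The deviation costs you only when the competing bid falls strictly between €37159 and €46486; elsewhere both bids give the same outcome.
€38748: truthful payoff €0, deviation payoff −€1589 → loss €1589.
€56347: outcomes coincide → loss €0.
€49333: outcomes coincide → loss €0.
€37517: truthful payoff €0, deviation payoff −€358 → loss €358.
€17156: outcomes coincide → loss €0.
Total loss = €1589 + €358 = €1947.
In a second-price auction your bid sets only whether you win, not what you pay, so bidding your true value is weakly dominant.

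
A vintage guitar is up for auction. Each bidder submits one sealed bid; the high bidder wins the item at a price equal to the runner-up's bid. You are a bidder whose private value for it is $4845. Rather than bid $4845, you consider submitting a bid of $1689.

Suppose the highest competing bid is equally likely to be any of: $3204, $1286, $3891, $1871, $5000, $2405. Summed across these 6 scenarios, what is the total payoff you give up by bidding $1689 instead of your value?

The deviation costs you only when the competing bid falls strictly between $1689 and $4845; elsewhere both bids give the same outcome.
$3204: truthful payoff $1641, deviation payoff $0 → loss $1641.
$1286: outcomes coincide → loss $0.
$3891: truthful payoff $954, deviation payoff $0 → loss $954.
$1871: truthful payoff $2974, deviation payoff $0 → loss $2974.
$5000: outcomes coincide → loss $0.
$2405: truthful payoff $2440, deviation payoff $0 → loss $2440.
Total loss = $1641 + $954 + $2974 + $2440 = $8009.

$8009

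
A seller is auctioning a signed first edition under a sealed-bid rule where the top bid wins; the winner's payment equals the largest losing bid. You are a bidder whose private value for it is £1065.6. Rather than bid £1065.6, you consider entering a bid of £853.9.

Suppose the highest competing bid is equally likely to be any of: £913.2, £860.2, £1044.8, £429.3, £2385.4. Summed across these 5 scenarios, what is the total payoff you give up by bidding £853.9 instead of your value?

The deviation costs you only when the competing bid falls strictly between £853.9 and £1065.6; elsewhere both bids give the same outcome.
£913.2: truthful payoff £152.4, deviation payoff £0 → loss £152.4.
£860.2: truthful payoff £205.4, deviation payoff £0 → loss £205.4.
£1044.8: truthful payoff £20.8, deviation payoff £0 → loss £20.8.
£429.3: outcomes coincide → loss £0.
£2385.4: outcomes coincide → loss £0.
Total loss = £152.4 + £205.4 + £20.8 = £378.6.

£378.6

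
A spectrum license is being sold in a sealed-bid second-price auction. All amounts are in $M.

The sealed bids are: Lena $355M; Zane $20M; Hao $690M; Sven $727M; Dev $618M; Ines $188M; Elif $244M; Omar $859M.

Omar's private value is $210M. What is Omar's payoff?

Highest bid: Omar at $859M, so Omar wins.
Second-highest bid: Sven at $727M — that is the price the winner pays.
Omar's payoff = value − price = $210M − $727M = −$517M.

−$517M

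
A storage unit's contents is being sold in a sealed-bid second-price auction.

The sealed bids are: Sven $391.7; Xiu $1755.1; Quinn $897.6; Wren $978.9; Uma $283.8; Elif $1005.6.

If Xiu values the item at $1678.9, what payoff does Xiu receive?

$673.3

Highest bid: Xiu at $1755.1, so Xiu wins.
Second-highest bid: Elif at $1005.6 — that is the price the winner pays.
Xiu's payoff = value − price = $1678.9 − $1005.6 = $673.3.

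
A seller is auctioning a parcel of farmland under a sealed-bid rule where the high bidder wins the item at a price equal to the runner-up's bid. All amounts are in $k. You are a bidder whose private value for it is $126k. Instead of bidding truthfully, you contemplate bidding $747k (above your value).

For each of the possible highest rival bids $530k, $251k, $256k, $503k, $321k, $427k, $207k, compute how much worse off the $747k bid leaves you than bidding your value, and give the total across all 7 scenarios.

The deviation costs you only when the competing bid falls strictly between $126k and $747k; elsewhere both bids give the same outcome.
$530k: truthful payoff $0k, deviation payoff −$404k → loss $404k.
$251k: truthful payoff $0k, deviation payoff −$125k → loss $125k.
$256k: truthful payoff $0k, deviation payoff −$130k → loss $130k.
$503k: truthful payoff $0k, deviation payoff −$377k → loss $377k.
$321k: truthful payoff $0k, deviation payoff −$195k → loss $195k.
$427k: truthful payoff $0k, deviation payoff −$301k → loss $301k.
$207k: truthful payoff $0k, deviation payoff −$81k → loss $81k.
Total loss = $404k + $125k + $130k + $377k + $195k + $301k + $81k = $1613k.

$1613k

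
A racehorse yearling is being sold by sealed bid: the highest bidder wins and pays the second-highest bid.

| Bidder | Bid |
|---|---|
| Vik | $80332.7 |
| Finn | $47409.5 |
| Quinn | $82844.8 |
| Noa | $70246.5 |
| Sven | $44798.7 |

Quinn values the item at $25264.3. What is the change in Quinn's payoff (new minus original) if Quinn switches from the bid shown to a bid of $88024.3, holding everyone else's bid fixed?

The highest bid among the other bidders is $80332.7; Quinn's bid doesn't change that.
Original bid $82844.8: Quinn is highest, pays the top rival bid $80332.7; payoff $25264.3 − $80332.7 = −$55068.4.
Alternative bid $88024.3: Quinn is highest, pays the top rival bid $80332.7; payoff $25264.3 − $80332.7 = −$55068.4.
Change in payoff = −$55068.4 − (−$55068.4) = $0.

$0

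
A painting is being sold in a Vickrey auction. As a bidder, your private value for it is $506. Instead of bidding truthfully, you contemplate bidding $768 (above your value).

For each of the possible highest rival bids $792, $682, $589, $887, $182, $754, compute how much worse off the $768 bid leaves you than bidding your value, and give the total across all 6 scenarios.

The deviation costs you only when the competing bid falls strictly between $506 and $768; elsewhere both bids give the same outcome.
$792: outcomes coincide → loss $0.
$682: truthful payoff $0, deviation payoff −$176 → loss $176.
$589: truthful payoff $0, deviation payoff −$83 → loss $83.
$887: outcomes coincide → loss $0.
$182: outcomes coincide → loss $0.
$754: truthful payoff $0, deviation payoff −$248 → loss $248.
Total loss = $176 + $83 + $248 = $507.

$507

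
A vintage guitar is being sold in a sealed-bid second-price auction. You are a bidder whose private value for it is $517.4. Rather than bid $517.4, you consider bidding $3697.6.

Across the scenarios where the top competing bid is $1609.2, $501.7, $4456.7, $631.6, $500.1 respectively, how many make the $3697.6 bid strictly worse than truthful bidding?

2

The deviation hurts exactly when the highest competing bid lies strictly between $517.4 and $3697.6 — overbidding then wins at a price above your value.
$1609.2: inside the interval → strictly worse (loss $1091.8).
$501.7: below both → same outcome either way.
$4456.7: above both → same outcome either way.
$631.6: inside the interval → strictly worse (loss $114.2).
$500.1: below both → same outcome either way.
Count: 2.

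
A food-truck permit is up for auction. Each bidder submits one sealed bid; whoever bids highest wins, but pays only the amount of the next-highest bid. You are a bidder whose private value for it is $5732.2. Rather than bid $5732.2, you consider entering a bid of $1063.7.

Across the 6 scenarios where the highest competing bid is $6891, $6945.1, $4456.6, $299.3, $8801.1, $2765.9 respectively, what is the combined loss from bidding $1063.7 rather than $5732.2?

$4241.9

The deviation costs you only when the competing bid falls strictly between $1063.7 and $5732.2; elsewhere both bids give the same outcome.
$6891: outcomes coincide → loss $0.
$6945.1: outcomes coincide → loss $0.
$4456.6: truthful payoff $1275.6, deviation payoff $0 → loss $1275.6.
$299.3: outcomes coincide → loss $0.
$8801.1: outcomes coincide → loss $0.
$2765.9: truthful payoff $2966.3, deviation payoff $0 → loss $2966.3.
Total loss = $1275.6 + $2966.3 = $4241.9.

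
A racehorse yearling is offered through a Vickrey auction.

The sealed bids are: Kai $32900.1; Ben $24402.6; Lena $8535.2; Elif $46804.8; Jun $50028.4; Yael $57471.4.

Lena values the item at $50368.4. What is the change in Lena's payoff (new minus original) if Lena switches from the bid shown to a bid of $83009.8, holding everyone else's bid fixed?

The highest bid among the other bidders is $57471.4; Lena's bid doesn't change that.
Original bid $8535.2: Lena is not highest (top rival bid is $57471.4); payoff $0.
Alternative bid $83009.8: Lena is highest, pays the top rival bid $57471.4; payoff $50368.4 − $57471.4 = −$7103.
Change in payoff = −$7103 − ($0) = −$7103.

−$7103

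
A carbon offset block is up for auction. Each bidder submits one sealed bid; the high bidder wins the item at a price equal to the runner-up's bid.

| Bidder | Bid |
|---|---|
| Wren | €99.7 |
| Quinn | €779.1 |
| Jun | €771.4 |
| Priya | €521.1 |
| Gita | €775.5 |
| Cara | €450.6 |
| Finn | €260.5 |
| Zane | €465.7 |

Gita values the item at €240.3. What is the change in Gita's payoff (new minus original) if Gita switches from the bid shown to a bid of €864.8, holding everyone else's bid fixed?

−€538.8

The highest bid among the other bidders is €779.1; Gita's bid doesn't change that.
Original bid €775.5: Gita is not highest (top rival bid is €779.1); payoff €0.
Alternative bid €864.8: Gita is highest, pays the top rival bid €779.1; payoff €240.3 − €779.1 = −€538.8.
Change in payoff = −€538.8 − (€0) = −€538.8.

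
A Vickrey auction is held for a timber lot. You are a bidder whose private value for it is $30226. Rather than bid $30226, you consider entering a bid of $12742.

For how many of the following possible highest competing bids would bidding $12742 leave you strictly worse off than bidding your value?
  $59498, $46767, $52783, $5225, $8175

The deviation hurts exactly when the highest competing bid lies strictly between $12742 and $30226 — underbidding then forfeits a profitable win.
$59498: above both → same outcome either way.
$46767: above both → same outcome either way.
$52783: above both → same outcome either way.
$5225: below both → same outcome either way.
$8175: below both → same outcome either way.
Count: 0.

0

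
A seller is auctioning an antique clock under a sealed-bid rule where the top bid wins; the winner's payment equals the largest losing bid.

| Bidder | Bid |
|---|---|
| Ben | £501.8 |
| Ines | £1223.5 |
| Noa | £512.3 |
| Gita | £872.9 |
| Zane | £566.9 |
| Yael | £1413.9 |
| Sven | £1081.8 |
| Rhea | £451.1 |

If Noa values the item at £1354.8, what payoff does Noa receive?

Highest bid: Yael at £1413.9, so Yael wins.
Second-highest bid: Ines at £1223.5 — that is the price the winner pays.
Noa did not win, so Noa pays nothing and receives nothing: payoff £0.

£0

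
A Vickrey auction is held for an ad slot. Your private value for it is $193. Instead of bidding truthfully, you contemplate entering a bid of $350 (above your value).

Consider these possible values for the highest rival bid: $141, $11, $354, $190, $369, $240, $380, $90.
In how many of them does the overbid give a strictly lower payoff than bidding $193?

1

The deviation hurts exactly when the highest competing bid lies strictly between $193 and $350 — overbidding then wins at a price above your value.
$141: below both → same outcome either way.
$11: below both → same outcome either way.
$354: above both → same outcome either way.
$190: below both → same outcome either way.
$369: above both → same outcome either way.
$240: inside the interval → strictly worse (loss $47).
$380: above both → same outcome either way.
$90: below both → same outcome either way.
Count: 1.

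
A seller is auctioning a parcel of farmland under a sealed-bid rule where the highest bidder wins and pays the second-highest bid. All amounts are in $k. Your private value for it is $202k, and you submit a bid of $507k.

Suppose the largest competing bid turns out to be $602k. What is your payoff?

Your bid $507k is below the highest competing bid $602k, so you lose.
A losing bidder pays nothing and receives nothing: payoff = $0k.

$0k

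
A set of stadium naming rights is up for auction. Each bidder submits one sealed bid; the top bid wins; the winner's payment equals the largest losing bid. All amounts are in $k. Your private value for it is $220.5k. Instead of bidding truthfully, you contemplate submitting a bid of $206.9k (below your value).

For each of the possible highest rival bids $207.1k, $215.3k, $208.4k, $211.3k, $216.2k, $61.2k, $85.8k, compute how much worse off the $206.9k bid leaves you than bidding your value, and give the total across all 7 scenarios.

The deviation costs you only when the competing bid falls strictly between $206.9k and $220.5k; elsewhere both bids give the same outcome.
$207.1k: truthful payoff $13.4k, deviation payoff $0k → loss $13.4k.
$215.3k: truthful payoff $5.2k, deviation payoff $0k → loss $5.2k.
$208.4k: truthful payoff $12.1k, deviation payoff $0k → loss $12.1k.
$211.3k: truthful payoff $9.2k, deviation payoff $0k → loss $9.2k.
$216.2k: truthful payoff $4.3k, deviation payoff $0k → loss $4.3k.
$61.2k: outcomes coincide → loss $0k.
$85.8k: outcomes coincide → loss $0k.
Total loss = $13.4k + $5.2k + $12.1k + $9.2k + $4.3k = $44.2k.

$44.2k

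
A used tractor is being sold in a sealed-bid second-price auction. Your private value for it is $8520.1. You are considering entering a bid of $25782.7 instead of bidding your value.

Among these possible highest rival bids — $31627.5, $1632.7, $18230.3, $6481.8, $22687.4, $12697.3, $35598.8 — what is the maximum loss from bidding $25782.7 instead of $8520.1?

$31627.5: same outcome either way → loss $0.
$1632.7: same outcome either way → loss $0.
$18230.3: truthful gives $0, deviation gives −$9710.2 → loss $9710.2.
$6481.8: same outcome either way → loss $0.
$22687.4: truthful gives $0, deviation gives −$14167.3 → loss $14167.3.
$12697.3: truthful gives $0, deviation gives −$4177.2 → loss $4177.2.
$35598.8: same outcome either way → loss $0.
Maximum loss: $14167.3.

$14167.3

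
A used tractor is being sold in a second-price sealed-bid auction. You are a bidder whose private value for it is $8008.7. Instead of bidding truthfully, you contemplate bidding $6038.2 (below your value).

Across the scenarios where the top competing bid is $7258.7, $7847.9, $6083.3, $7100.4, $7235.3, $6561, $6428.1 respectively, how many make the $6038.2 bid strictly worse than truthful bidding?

7

The deviation hurts exactly when the highest competing bid lies strictly between $6038.2 and $8008.7 — underbidding then forfeits a profitable win.
$7258.7: inside the interval → strictly worse (loss $750).
$7847.9: inside the interval → strictly worse (loss $160.8).
$6083.3: inside the interval → strictly worse (loss $1925.4).
$7100.4: inside the interval → strictly worse (loss $908.3).
$7235.3: inside the interval → strictly worse (loss $773.4).
$6561: inside the interval → strictly worse (loss $1447.7).
$6428.1: inside the interval → strictly worse (loss $1580.6).
Count: 7.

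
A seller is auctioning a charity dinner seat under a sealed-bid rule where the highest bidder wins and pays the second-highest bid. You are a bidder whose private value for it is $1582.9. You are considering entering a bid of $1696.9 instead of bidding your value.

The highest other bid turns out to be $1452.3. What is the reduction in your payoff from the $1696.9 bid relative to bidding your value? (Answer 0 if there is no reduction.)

Bidding your value $1582.9: you win (since $1582.9 > $1452.3) and pay $1452.3. Payoff $130.6.
Bidding $1696.9: you win and pay $1452.3. Payoff $1582.9 − $1452.3 = $130.6.
Difference = $130.6 − $130.6 = $0; both bids lead to the same outcome because the competing bid is below both your value and your alternative bid.
In a second-price auction your bid sets only whether you win, not what you pay, so bidding your true value is weakly dominant.

$0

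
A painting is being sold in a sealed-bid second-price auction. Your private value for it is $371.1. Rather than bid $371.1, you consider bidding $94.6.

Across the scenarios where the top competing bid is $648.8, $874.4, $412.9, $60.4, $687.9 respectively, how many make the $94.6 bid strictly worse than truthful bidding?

0

The deviation hurts exactly when the highest competing bid lies strictly between $94.6 and $371.1 — underbidding then forfeits a profitable win.
$648.8: above both → same outcome either way.
$874.4: above both → same outcome either way.
$412.9: above both → same outcome either way.
$60.4: below both → same outcome either way.
$687.9: above both → same outcome either way.
Count: 0.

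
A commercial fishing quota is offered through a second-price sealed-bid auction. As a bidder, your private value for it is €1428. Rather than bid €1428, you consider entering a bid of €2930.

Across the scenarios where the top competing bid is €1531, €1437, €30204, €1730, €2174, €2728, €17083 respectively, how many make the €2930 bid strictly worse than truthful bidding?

The deviation hurts exactly when the highest competing bid lies strictly between €1428 and €2930 — overbidding then wins at a price above your value.
€1531: inside the interval → strictly worse (loss €103).
€1437: inside the interval → strictly worse (loss €9).
€30204: above both → same outcome either way.
€1730: inside the interval → strictly worse (loss €302).
€2174: inside the interval → strictly worse (loss €746).
€2728: inside the interval → strictly worse (loss €1300).
€17083: above both → same outcome either way.
Count: 5.

5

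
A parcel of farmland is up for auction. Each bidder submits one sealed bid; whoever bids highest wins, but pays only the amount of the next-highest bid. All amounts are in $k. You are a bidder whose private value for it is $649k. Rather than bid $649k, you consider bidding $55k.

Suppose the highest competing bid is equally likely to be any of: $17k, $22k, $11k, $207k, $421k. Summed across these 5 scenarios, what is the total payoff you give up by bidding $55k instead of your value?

The deviation costs you only when the competing bid falls strictly between $55k and $649k; elsewhere both bids give the same outcome.
$17k: outcomes coincide → loss $0k.
$22k: outcomes coincide → loss $0k.
$11k: outcomes coincide → loss $0k.
$207k: truthful payoff $442k, deviation payoff $0k → loss $442k.
$421k: truthful payoff $228k, deviation payoff $0k → loss $228k.
Total loss = $442k + $228k = $670k.
In a second-price auction your bid sets only whether you win, not what you pay, so bidding your true value is weakly dominant.

$670k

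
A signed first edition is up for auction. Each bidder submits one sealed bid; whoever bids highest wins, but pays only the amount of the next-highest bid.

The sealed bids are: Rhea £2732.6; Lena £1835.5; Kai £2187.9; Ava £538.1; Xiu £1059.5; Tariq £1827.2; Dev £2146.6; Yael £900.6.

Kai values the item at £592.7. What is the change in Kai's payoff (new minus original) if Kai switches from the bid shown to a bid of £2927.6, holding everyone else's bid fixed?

The highest bid among the other bidders is £2732.6; Kai's bid doesn't change that.
Original bid £2187.9: Kai is not highest (top rival bid is £2732.6); payoff £0.
Alternative bid £2927.6: Kai is highest, pays the top rival bid £2732.6; payoff £592.7 − £2732.6 = −£2139.9.
Change in payoff = −£2139.9 − (£0) = −£2139.9.

−£2139.9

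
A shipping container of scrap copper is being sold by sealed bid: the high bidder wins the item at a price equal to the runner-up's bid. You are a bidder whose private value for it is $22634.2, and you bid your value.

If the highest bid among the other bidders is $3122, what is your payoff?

Your bid $22634.2 exceeds the highest competing bid $3122, so you win.
In a second-price auction the winner pays the second-highest bid, $3122.
Payoff = value − price = $22634.2 − $3122 = $19512.2.

$19512.2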